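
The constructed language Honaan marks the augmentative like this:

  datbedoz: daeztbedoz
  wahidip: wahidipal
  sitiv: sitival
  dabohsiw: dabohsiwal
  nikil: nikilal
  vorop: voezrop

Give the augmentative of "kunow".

"kunow" has last vowel 'o'. The stems whose last vowel is 'o' (datbedoz → daeztbedoz, vorop → voezrop) insert -ez- after the first vowel.
So kunow → kueznow.

kueznow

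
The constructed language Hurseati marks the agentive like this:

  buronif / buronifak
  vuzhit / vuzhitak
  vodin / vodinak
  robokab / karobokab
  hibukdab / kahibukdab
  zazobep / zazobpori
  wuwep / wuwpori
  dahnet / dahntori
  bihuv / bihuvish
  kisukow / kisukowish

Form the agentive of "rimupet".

rimuptori

vuzhit and dahnet both end in -t yet inflect differently (vuzhitak, dahntori), so the final letter is not what conditions the rule; the last vowel is.
"rimupet" has last vowel 'e'. The stems whose last vowel is 'e' (zazobep → zazobpori, wuwep → wuwpori, dahnet → dahntori) delete the last vowel and add -ori.
The other patterns: stems whose last vowel is 'i' add -ak; stems whose last vowel is 'a' add the prefix ka-; stems whose last vowel is 'o' or 'u' add -ish.
So rimupet → rimuptori.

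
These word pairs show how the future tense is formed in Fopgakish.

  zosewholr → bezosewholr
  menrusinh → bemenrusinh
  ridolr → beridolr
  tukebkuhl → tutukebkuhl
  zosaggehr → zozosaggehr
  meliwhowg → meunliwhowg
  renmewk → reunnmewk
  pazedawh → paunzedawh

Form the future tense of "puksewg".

puunksewg

"puksewg" has second-to-last letter 'w'. The stems whose second-to-last letter is 'w' (renmewk → reunnmewk, pazedawh → paunzedawh, meliwhowg → meunliwhowg) insert -un- after the first vowel.
The other patterns: stems whose second-to-last letter is 'h' repeat the first consonant+vowel as a prefix; stems whose second-to-last letter is 'l' or 'n' add the prefix be-.
So puksewg → puunksewg.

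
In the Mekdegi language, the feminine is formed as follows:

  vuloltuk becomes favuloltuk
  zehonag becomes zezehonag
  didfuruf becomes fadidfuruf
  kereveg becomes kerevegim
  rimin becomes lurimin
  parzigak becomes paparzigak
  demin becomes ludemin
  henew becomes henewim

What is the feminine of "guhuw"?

kereveg and zehonag both end in -g yet inflect differently (kerevegim, zezehonag), so the final letter is not what conditions the rule; the last vowel is.
"guhuw" has last vowel 'u'. The stems whose last vowel is 'u' (vuloltuk → favuloltuk, didfuruf → fadidfuruf) add the prefix fa-.
The other patterns: stems whose last vowel is 'i' add the prefix lu-; stems whose last vowel is 'e' add -im; stems whose last vowel is 'a' repeat the first consonant+vowel as a prefix.
So guhuw → faguhuw.

faguhuw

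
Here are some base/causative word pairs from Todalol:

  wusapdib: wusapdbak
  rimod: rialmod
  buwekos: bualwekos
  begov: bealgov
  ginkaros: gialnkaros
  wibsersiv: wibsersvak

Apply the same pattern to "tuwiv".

begov and wibsersiv both end in -v yet inflect differently (bealgov, wibsersvak), so the final letter is not what conditions the rule; the last vowel is.
"tuwiv" has last vowel 'i'. The stems whose last vowel is 'i' (wibsersiv → wibsersvak, wusapdib → wusapdbak) delete the last vowel and add -ak.
So tuwiv → tuwvak.

tuwvak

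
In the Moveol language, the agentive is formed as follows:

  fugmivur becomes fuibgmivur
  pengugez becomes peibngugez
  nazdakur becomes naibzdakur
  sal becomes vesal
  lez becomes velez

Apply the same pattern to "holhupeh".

pengugez and lez both end in -z yet inflect differently (peibngugez, velez), so the final letter is not what conditions the rule; the number of vowels is.
"holhupeh" has 3 vowels. The stems with 3 vowels (fugmivur → fuibgmivur, pengugez → peibngugez, nazdakur → naibzdakur) insert -ib- after the first vowel.
The other pattern: stems with 1 vowel add the prefix ve-.
So holhupeh → hoiblhupeh.

hoiblhupeh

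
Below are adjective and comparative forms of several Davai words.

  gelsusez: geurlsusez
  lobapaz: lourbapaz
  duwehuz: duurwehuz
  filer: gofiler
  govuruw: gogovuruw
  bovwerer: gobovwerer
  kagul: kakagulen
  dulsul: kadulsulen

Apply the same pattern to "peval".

gelsusez and filer both have last vowel 'e' yet inflect differently (geurlsusez, gofiler), so the last vowel is not what conditions the rule; the final letter is.
"peval" ends in -l. The stems ending in -l (kagul → kakagulen, dulsul → kadulsulen) add ka- … -en around the stem.
So peval → kapevalen.

kapevalen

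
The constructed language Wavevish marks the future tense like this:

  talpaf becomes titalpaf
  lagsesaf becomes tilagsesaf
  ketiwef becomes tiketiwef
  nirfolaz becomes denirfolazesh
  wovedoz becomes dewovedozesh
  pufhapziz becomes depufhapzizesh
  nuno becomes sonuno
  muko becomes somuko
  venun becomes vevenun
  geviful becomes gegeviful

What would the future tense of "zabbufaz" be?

dezabbufazesh

"zabbufaz" ends in -z. The stems ending in -z (nirfolaz → denirfolazesh, wovedoz → dewovedozesh, pufhapziz → depufhapzizesh) add de- … -esh around the stem.
So zabbufaz → dezabbufazesh.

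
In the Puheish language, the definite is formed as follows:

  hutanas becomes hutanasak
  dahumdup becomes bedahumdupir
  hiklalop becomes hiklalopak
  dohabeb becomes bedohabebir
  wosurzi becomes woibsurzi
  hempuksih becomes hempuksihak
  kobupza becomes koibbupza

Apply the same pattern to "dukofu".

bedukofuir

"dukofu" begins with d-. The stems beginning with d- (dahumdup → bedahumdupir, dohabeb → bedohabebir) add be- … -ir around the stem.
So dukofu → bedukofuir.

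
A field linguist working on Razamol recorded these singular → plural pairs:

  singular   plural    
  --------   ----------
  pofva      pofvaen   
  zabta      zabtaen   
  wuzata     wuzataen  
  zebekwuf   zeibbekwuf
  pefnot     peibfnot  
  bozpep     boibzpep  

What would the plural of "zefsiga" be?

zefsigaen

zabta and zebekwuf both begin with z- yet inflect differently (zabtaen, zeibbekwuf), so the first letter is not what conditions the rule; whether the stem ends in a vowel or a consonant is.
"zefsiga" ends in a vowel. The stems ending in a vowel (pofva → pofvaen, zabta → zabtaen, wuzata → wuzataen) add -en.
So zefsiga → zefsigaen.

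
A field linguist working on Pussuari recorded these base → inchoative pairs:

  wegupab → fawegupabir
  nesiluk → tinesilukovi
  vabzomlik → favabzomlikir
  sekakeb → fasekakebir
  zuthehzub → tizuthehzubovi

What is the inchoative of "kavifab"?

fakavifabir

zuthehzub and sekakeb both end in -b yet inflect differently (tizuthehzubovi, fasekakebir), so the final letter is not what conditions the rule; the last vowel is.
"kavifab" has last vowel 'a'. The one such stem in the data (wegupab → fawegupabir) adds fa- … -ir around the stem, so the same rule applies.
The other pattern: stems whose last vowel is 'u' add ti- … -ovi around the stem.
So kavifab → fakavifabir.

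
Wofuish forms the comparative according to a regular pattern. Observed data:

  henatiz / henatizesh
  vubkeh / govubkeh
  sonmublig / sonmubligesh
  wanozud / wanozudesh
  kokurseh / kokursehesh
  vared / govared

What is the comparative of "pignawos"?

pignawosesh

kokurseh and vubkeh both end in -h yet inflect differently (kokursehesh, govubkeh), so the final letter is not what conditions the rule; the number of vowels is.
"pignawos" has 3 vowels. The stems with 3 vowels (henatiz → henatizesh, sonmublig → sonmubligesh, wanozud → wanozudesh) add -esh.
The other pattern: stems with 2 vowels add the prefix go-.
So pignawos → pignawosesh.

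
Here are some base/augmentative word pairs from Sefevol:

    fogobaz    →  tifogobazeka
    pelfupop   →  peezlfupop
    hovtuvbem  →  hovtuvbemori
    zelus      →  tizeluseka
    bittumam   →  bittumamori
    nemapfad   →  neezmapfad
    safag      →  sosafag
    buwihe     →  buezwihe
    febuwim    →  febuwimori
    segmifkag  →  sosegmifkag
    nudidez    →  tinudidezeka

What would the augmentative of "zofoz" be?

bittumam and fogobaz both have last vowel 'a' yet inflect differently (bittumamori, tifogobazeka), so the last vowel is not what conditions the rule; the final letter is.
"zofoz" ends in -z. The stems ending in -z (fogobaz → tifogobazeka, nudidez → tinudidezeka) add ti- … -eka around the stem.
So zofoz → tizofozeka.

tizofozeka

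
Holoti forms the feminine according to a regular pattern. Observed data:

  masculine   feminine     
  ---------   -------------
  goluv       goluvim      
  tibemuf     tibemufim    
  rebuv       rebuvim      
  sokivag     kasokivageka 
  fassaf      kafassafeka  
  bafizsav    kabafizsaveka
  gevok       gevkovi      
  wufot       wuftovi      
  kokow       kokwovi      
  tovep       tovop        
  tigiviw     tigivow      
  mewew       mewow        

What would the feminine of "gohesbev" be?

gohesbov

tibemuf and fassaf both end in -f yet inflect differently (tibemufim, kafassafeka), so the final letter is not what conditions the rule; the last vowel is.
"gohesbev" has last vowel 'e'. The stems whose last vowel is 'e' (tovep → tovop, mewew → mewow) change the last vowel to 'o'.
The other patterns: stems whose last vowel is 'u' add -im; stems whose last vowel is 'a' add ka- … -eka around the stem; stems whose last vowel is 'o' delete the last vowel and add -ovi.
So gohesbev → gohesbov.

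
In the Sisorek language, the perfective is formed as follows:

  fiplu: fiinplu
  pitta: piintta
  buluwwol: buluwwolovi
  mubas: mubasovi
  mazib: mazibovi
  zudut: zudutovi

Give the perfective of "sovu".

soinvu

"sovu" ends in a vowel. The stems ending in a vowel (pitta → piintta, fiplu → fiinplu) insert -in- after the first vowel.
The other pattern: stems ending in a consonant add -ovi.
So sovu → soinvu.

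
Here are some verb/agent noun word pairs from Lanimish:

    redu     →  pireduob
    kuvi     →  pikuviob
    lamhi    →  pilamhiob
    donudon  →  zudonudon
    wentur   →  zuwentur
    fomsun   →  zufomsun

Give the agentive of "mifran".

redu and wentur both have last vowel 'u' yet inflect differently (pireduob, zuwentur), so the last vowel is not what conditions the rule; whether the stem ends in a vowel or a consonant is.
"mifran" ends in a consonant. The stems ending in a consonant (donudon → zudonudon, wentur → zuwentur, fomsun → zufomsun) add the prefix zu-.
So mifran → zumifran.

zumifran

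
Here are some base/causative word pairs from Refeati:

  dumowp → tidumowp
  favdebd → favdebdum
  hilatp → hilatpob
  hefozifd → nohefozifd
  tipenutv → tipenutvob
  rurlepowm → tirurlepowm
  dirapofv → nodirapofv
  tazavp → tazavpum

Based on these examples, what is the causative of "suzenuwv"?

tisuzenuwv

dirapofv and tipenutv both end in -v yet inflect differently (nodirapofv, tipenutvob), so the final letter is not what conditions the rule; the second-to-last letter is.
"suzenuwv" has second-to-last letter 'w'. The stems whose second-to-last letter is 'w' (rurlepowm → tirurlepowm, dumowp → tidumowp) add the prefix ti-.
So suzenuwv → tisuzenuwv.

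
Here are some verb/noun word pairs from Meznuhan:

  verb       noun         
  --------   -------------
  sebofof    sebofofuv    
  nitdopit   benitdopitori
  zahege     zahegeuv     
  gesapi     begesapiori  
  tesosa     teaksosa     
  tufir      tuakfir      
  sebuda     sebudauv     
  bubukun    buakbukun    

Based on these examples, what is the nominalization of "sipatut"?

sipatutuv

sebuda and tesosa both end in -a yet inflect differently (sebudauv, teaksosa), so the final letter is not what conditions the rule; the first letter is.
"sipatut" begins with s-. The stems beginning with s- (sebuda → sebudauv, sebofof → sebofofuv) add -uv.
So sipatut → sipatutuv.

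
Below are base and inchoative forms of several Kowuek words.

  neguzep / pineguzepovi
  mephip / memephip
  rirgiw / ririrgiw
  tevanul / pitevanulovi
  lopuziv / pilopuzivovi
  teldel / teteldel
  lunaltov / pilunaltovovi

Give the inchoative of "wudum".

wuwudum

"wudum" has 2 vowels. The stems with 2 vowels (rirgiw → ririrgiw, mephip → memephip, teldel → teteldel) repeat the first consonant+vowel as a prefix.
So wudum → wuwudum.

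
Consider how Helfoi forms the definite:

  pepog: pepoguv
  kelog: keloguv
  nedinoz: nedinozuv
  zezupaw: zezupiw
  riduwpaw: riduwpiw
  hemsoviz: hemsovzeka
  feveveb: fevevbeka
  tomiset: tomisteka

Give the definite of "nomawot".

nomawotuv

nedinoz and hemsoviz both end in -z yet inflect differently (nedinozuv, hemsovzeka), so the final letter is not what conditions the rule; the last vowel is.
"nomawot" has last vowel 'o'. The stems whose last vowel is 'o' (pepog → pepoguv, kelog → keloguv, nedinoz → nedinozuv) add -uv.
The other patterns: stems whose last vowel is 'a' change the last vowel to 'i'; stems whose last vowel is 'e' or 'i' delete the last vowel and add -eka.
So nomawot → nomawotuv.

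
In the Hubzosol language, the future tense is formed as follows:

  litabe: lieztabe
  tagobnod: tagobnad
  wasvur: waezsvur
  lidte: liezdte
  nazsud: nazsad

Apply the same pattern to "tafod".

nazsud and wasvur both have last vowel 'u' yet inflect differently (nazsad, waezsvur), so the last vowel is not what conditions the rule; the final letter is.
"tafod" ends in -d. The stems ending in -d (nazsud → nazsad, tagobnod → tagobnad) change the last vowel to 'a'.
The other pattern: stems ending in -e or -r insert -ez- after the first vowel.
So tafod → tafad.

tafad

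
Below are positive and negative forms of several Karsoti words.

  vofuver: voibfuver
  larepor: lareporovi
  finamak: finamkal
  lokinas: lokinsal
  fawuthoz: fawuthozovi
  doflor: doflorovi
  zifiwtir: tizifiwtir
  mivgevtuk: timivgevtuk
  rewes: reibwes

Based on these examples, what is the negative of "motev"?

moibtev

vofuver and doflor both end in -r yet inflect differently (voibfuver, doflorovi), so the final letter is not what conditions the rule; the last vowel is.
"motev" has last vowel 'e'. The stems whose last vowel is 'e' (vofuver → voibfuver, rewes → reibwes) insert -ib- after the first vowel.
The other patterns: stems whose last vowel is 'o' add -ovi; stems whose last vowel is 'a' delete the last vowel and add -al; stems whose last vowel is 'i' or 'u' add the prefix ti-.
So motev → moibtev.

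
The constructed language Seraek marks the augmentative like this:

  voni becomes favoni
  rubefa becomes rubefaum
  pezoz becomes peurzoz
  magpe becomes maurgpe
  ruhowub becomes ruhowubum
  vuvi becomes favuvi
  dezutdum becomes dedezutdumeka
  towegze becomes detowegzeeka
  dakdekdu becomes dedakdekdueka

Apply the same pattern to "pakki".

magpe and towegze both end in -e yet inflect differently (maurgpe, detowegzeeka), so the final letter is not what conditions the rule; the first letter is.
"pakki" begins with p-. The one such stem in the data (pezoz → peurzoz) inserts -ur- after the first vowel (as does magpe), so the same rule applies.
The other patterns: stems beginning with v- add the prefix fa-; stems beginning with d- or t- add de- … -eka around the stem; stems beginning with r- add -um.
So pakki → paurkki.

paurkki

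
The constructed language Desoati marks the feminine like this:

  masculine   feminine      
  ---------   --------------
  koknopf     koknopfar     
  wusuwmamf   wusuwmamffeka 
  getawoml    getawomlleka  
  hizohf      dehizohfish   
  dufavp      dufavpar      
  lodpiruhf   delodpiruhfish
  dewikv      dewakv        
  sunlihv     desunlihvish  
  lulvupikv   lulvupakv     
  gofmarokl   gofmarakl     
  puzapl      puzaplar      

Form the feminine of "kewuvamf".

wusuwmamf and koknopf both end in -f yet inflect differently (wusuwmamffeka, koknopfar), so the final letter is not what conditions the rule; the second-to-last letter is.
"kewuvamf" has second-to-last letter 'm'. The stems whose second-to-last letter is 'm' (wusuwmamf → wusuwmamffeka, getawoml → getawomlleka) double the final consonant and add -eka.
So kewuvamf → kewuvamffeka.

kewuvamffeka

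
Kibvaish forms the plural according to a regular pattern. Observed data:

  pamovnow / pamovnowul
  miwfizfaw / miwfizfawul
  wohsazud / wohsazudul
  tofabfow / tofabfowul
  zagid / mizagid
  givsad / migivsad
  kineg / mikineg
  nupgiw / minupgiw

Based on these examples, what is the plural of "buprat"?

wohsazud and zagid both end in -d yet inflect differently (wohsazudul, mizagid), so the final letter is not what conditions the rule; the number of vowels is.
"buprat" has 2 vowels. The stems with 2 vowels (zagid → mizagid, givsad → migivsad, kineg → mikineg) add the prefix mi-.
So buprat → mibuprat.

mibuprat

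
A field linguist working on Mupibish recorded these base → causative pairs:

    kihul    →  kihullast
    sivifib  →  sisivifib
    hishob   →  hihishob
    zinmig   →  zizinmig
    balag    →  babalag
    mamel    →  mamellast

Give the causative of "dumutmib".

"dumutmib" ends in -b. The stems ending in -b (hishob → hihishob, sivifib → sisivifib) repeat the first consonant+vowel as a prefix.
So dumutmib → dudumutmib.

dudumutmib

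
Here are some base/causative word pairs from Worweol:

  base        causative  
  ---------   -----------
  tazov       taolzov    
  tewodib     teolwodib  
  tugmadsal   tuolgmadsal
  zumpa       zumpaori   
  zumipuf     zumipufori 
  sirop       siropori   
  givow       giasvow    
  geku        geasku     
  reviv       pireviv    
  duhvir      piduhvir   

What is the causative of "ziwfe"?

tazov and reviv both end in -v yet inflect differently (taolzov, pireviv), so the final letter is not what conditions the rule; the first letter is.
"ziwfe" begins with z-. The stems beginning with z- (zumpa → zumpaori, zumipuf → zumipufori) add -ori.
So ziwfe → ziwfeori.

ziwfeori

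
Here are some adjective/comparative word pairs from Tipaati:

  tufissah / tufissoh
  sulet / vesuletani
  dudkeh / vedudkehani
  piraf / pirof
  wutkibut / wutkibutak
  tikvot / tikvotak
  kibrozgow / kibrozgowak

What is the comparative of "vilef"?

vevilefani

wutkibut and sulet both end in -t yet inflect differently (wutkibutak, vesuletani), so the final letter is not what conditions the rule; the last vowel is.
"vilef" has last vowel 'e'. The stems whose last vowel is 'e' (sulet → vesuletani, dudkeh → vedudkehani) add ve- … -ani around the stem.
So vilef → vevilefani.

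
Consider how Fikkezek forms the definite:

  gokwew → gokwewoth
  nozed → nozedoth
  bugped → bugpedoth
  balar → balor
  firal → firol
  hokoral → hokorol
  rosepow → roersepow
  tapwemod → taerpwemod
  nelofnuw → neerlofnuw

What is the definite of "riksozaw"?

"riksozaw" has last vowel 'a'. The stems whose last vowel is 'a' (balar → balor, firal → firol, hokoral → hokorol) change the last vowel to 'o'.
The other patterns: stems whose last vowel is 'e' add -oth; stems whose last vowel is 'o' or 'u' insert -er- after the first vowel.
So riksozaw → riksozow.

riksozow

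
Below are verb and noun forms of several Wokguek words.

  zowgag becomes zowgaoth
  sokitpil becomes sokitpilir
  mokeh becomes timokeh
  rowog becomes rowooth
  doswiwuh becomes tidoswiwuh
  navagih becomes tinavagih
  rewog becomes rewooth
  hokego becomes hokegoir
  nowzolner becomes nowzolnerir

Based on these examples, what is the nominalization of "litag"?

litaoth

navagih and sokitpil both have last vowel 'i' yet inflect differently (tinavagih, sokitpilir), so the last vowel is not what conditions the rule; the final letter is.
"litag" ends in -g. The stems ending in -g (rowog → rowooth, rewog → rewooth, zowgag → zowgaoth) drop the final letter and add -oth.
The other patterns: stems ending in -h add the prefix ti-; stems ending in -l, -o or -r add -ir.
So litag → litaoth.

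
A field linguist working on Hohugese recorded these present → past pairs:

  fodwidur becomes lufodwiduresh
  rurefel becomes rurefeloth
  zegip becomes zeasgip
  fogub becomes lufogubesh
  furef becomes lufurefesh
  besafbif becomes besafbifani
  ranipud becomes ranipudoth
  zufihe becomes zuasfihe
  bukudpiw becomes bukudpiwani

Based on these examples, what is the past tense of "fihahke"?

lufihahkeesh

"fihahke" begins with f-. The stems beginning with f- (fogub → lufogubesh, furef → lufurefesh, fodwidur → lufodwiduresh) add lu- … -esh around the stem.
The other patterns: stems beginning with z- insert -as- after the first vowel; stems beginning with b- add -ani; stems beginning with r- add -oth.
So fihahke → lufihahkeesh.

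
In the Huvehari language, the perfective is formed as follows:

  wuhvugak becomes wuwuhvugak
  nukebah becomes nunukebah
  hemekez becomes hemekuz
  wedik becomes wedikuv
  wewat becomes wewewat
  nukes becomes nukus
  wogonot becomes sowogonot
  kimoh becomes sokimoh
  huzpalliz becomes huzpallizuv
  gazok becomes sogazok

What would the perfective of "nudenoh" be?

sonudenoh

"nudenoh" has last vowel 'o'. The stems whose last vowel is 'o' (gazok → sogazok, wogonot → sowogonot, kimoh → sokimoh) add the prefix so-.
The other patterns: stems whose last vowel is 'a' repeat the first consonant+vowel as a prefix; stems whose last vowel is 'e' change the last vowel to 'u'; stems whose last vowel is 'i' add -uv.
So nudenoh → sonudenoh.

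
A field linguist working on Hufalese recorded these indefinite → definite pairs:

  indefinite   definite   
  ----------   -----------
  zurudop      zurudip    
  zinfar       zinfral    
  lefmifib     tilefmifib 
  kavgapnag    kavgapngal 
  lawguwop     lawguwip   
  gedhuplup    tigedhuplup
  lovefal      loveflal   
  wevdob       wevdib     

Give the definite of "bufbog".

lawguwop and gedhuplup both end in -p yet inflect differently (lawguwip, tigedhuplup), so the final letter is not what conditions the rule; the last vowel is.
"bufbog" has last vowel 'o'. The stems whose last vowel is 'o' (lawguwop → lawguwip, zurudop → zurudip, wevdob → wevdib) change the last vowel to 'i'.
The other patterns: stems whose last vowel is 'a' delete the last vowel and add -al; stems whose last vowel is 'i' or 'u' add the prefix ti-.
So bufbog → bufbig.

bufbig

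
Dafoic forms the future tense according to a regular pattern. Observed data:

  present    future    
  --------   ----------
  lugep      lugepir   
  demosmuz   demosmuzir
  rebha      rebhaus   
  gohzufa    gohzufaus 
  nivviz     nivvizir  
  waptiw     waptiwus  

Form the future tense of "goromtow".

nivviz and waptiw both have last vowel 'i' yet inflect differently (nivvizir, waptiwus), so the last vowel is not what conditions the rule; the final letter is.
"goromtow" ends in -w. The one such stem in the data (waptiw → waptiwus) adds -us, so the same rule applies.
The other pattern: stems ending in -p or -z add -ir.
So goromtow → goromtowus.

goromtowus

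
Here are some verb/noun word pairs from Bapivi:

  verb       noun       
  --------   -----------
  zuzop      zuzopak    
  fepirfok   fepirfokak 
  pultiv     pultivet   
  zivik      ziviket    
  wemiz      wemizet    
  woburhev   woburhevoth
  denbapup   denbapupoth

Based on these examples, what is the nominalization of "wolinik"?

"wolinik" has last vowel 'i'. The stems whose last vowel is 'i' (pultiv → pultivet, zivik → ziviket, wemiz → wemizet) add -et.
So wolinik → woliniket.

woliniket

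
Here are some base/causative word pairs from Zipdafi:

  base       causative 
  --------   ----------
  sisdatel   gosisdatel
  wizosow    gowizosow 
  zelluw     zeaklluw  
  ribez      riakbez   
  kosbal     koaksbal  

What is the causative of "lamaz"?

wizosow and zelluw both end in -w yet inflect differently (gowizosow, zeaklluw), so the final letter is not what conditions the rule; the number of vowels is.
"lamaz" has 2 vowels. The stems with 2 vowels (zelluw → zeaklluw, ribez → riakbez, kosbal → koaksbal) insert -ak- after the first vowel.
The other pattern: stems with 3 vowels add the prefix go-.
So lamaz → laakmaz.

laakmaz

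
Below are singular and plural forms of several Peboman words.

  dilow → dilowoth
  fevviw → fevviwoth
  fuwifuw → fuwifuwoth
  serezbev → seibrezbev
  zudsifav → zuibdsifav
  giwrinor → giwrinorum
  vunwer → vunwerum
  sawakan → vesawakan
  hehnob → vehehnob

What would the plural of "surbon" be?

vesurbon

dilow and giwrinor both have last vowel 'o' yet inflect differently (dilowoth, giwrinorum), so the last vowel is not what conditions the rule; the final letter is.
"surbon" ends in -n. The one such stem in the data (sawakan → vesawakan) adds the prefix ve-, so the same rule applies.
The other patterns: stems ending in -w add -oth; stems ending in -v insert -ib- after the first vowel; stems ending in -r add -um.
So surbon → vesurbon.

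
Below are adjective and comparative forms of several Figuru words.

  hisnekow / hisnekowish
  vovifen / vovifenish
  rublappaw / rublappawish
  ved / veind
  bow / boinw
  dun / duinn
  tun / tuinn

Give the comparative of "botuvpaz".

botuvpazish

hisnekow and bow both end in -w yet inflect differently (hisnekowish, boinw), so the final letter is not what conditions the rule; the number of vowels is.
"botuvpaz" has 3 vowels. The stems with 3 vowels (hisnekow → hisnekowish, vovifen → vovifenish, rublappaw → rublappawish) add -ish.
The other pattern: stems with 1 vowel insert -in- after the first vowel.
So botuvpaz → botuvpazish.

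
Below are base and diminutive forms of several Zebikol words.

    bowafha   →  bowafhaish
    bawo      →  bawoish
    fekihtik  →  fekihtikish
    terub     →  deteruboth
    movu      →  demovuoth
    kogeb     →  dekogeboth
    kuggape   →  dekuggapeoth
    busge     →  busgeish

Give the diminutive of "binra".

binraish

busge and kuggape both end in -e yet inflect differently (busgeish, dekuggapeoth), so the final letter is not what conditions the rule; the first letter is.
"binra" begins with b-. The stems beginning with b- (bowafha → bowafhaish, busge → busgeish, bawo → bawoish) add -ish.
The other pattern: stems beginning with k-, m- or t- add de- … -oth around the stem.
So binra → binraish.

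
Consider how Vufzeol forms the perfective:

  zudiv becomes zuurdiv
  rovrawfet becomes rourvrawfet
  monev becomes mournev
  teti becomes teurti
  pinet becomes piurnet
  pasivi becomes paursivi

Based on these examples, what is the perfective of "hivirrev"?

hiurvirrev

Every pair shown (zudiv → zuurdiv, rovrawfet → rourvrawfet, monev → mournev, …) follows the same rule: insert -ur- after the first vowel.
So hivirrev → hiurvirrev.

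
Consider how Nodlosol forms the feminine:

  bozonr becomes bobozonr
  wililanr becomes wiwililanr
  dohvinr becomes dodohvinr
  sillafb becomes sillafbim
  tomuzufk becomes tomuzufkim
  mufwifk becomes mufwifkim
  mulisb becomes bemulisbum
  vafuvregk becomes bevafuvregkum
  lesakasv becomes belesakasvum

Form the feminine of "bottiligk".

bebottiligkum

sillafb and mulisb both end in -b yet inflect differently (sillafbim, bemulisbum), so the final letter is not what conditions the rule; the second-to-last letter is.
"bottiligk" has second-to-last letter 'g'. The one such stem in the data (vafuvregk → bevafuvregkum) adds be- … -um around the stem, so the same rule applies.
So bottiligk → bebottiligkum.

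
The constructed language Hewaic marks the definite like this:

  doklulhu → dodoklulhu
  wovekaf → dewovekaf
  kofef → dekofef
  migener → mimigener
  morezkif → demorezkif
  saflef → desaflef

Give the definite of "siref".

saflef and migener both have last vowel 'e' yet inflect differently (desaflef, mimigener), so the last vowel is not what conditions the rule; the final letter is.
"siref" ends in -f. The stems ending in -f (saflef → desaflef, kofef → dekofef, morezkif → demorezkif) add the prefix de-.
The other pattern: stems ending in -r or -u repeat the first consonant+vowel as a prefix.
So siref → desiref.

desiref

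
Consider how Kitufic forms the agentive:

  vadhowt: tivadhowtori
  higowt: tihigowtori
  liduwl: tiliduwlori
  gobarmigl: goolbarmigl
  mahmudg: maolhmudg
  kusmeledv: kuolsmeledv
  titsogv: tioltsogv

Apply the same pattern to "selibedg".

seollibedg

liduwl and gobarmigl both end in -l yet inflect differently (tiliduwlori, goolbarmigl), so the final letter is not what conditions the rule; the second-to-last letter is.
"selibedg" has second-to-last letter 'd'. The stems whose second-to-last letter is 'd' (mahmudg → maolhmudg, kusmeledv → kuolsmeledv) insert -ol- after the first vowel.
The other pattern: stems whose second-to-last letter is 'w' add ti- … -ori around the stem.
So selibedg → seollibedg.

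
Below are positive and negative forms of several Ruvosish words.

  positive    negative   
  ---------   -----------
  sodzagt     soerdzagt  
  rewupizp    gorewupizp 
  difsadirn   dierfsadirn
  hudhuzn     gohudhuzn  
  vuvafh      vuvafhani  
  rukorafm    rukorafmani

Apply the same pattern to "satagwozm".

hudhuzn and difsadirn both end in -n yet inflect differently (gohudhuzn, dierfsadirn), so the final letter is not what conditions the rule; the second-to-last letter is.
"satagwozm" has second-to-last letter 'z'. The stems whose second-to-last letter is 'z' (hudhuzn → gohudhuzn, rewupizp → gorewupizp) add the prefix go-.
So satagwozm → gosatagwozm.

gosatagwozm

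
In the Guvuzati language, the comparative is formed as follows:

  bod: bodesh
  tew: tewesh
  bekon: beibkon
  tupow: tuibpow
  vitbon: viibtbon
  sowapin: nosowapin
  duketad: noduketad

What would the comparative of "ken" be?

kenesh

tew and tupow both end in -w yet inflect differently (tewesh, tuibpow), so the final letter is not what conditions the rule; the number of vowels is.
"ken" has 1 vowel. The stems with 1 vowel (bod → bodesh, tew → tewesh) add -esh.
The other patterns: stems with 2 vowels insert -ib- after the first vowel; stems with 3 vowels add the prefix no-.
So ken → kenesh.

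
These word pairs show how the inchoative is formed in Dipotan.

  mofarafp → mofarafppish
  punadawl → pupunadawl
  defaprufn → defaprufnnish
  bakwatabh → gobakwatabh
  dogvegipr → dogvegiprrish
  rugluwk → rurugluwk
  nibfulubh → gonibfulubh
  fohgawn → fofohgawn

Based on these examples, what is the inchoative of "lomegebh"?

"lomegebh" has second-to-last letter 'b'. The stems whose second-to-last letter is 'b' (nibfulubh → gonibfulubh, bakwatabh → gobakwatabh) add the prefix go-.
So lomegebh → golomegebh.

golomegebh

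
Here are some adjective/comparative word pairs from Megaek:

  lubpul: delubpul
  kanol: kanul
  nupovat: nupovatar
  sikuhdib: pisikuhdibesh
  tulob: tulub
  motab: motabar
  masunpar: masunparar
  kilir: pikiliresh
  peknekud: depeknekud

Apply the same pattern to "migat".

migatar

lubpul and kanol both end in -l yet inflect differently (delubpul, kanul), so the final letter is not what conditions the rule; the last vowel is.
"migat" has last vowel 'a'. The stems whose last vowel is 'a' (masunpar → masunparar, nupovat → nupovatar, motab → motabar) add -ar.
So migat → migatar.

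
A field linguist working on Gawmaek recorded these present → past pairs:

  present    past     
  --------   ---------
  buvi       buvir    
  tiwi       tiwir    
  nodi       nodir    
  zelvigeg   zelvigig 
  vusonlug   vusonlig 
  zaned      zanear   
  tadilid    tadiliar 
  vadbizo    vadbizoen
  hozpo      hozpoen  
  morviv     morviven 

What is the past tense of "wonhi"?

zelvigeg and zaned both have last vowel 'e' yet inflect differently (zelvigig, zanear), so the last vowel is not what conditions the rule; the final letter is.
"wonhi" ends in -i. The stems ending in -i (buvi → buvir, tiwi → tiwir, nodi → nodir) drop the final letter and add -ir.
The other patterns: stems ending in -g change the last vowel to 'i'; stems ending in -d drop the final letter and add -ar; stems ending in -o or -v add -en.
So wonhi → wonhir.

wonhir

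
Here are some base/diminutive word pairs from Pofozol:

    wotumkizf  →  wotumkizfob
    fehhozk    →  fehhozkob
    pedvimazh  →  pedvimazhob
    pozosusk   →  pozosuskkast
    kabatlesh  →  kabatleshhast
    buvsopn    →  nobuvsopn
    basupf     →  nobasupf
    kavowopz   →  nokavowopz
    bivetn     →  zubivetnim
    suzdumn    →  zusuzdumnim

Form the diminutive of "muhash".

muhashhast

fehhozk and pozosusk both end in -k yet inflect differently (fehhozkob, pozosuskkast), so the final letter is not what conditions the rule; the second-to-last letter is.
"muhash" has second-to-last letter 's'. The stems whose second-to-last letter is 's' (pozosusk → pozosuskkast, kabatlesh → kabatleshhast) double the final consonant and add -ast.
The other patterns: stems whose second-to-last letter is 'z' add -ob; stems whose second-to-last letter is 'p' add the prefix no-; stems whose second-to-last letter is 'm' or 't' add zu- … -im around the stem.
So muhash → muhashhast.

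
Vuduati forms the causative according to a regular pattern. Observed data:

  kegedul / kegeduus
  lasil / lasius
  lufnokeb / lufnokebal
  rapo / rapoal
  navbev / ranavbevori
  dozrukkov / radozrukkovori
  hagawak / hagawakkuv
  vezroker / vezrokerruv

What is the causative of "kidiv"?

lufnokeb and navbev both have last vowel 'e' yet inflect differently (lufnokebal, ranavbevori), so the last vowel is not what conditions the rule; the final letter is.
"kidiv" ends in -v. The stems ending in -v (navbev → ranavbevori, dozrukkov → radozrukkovori) add ra- … -ori around the stem.
So kidiv → rakidivori.

rakidivori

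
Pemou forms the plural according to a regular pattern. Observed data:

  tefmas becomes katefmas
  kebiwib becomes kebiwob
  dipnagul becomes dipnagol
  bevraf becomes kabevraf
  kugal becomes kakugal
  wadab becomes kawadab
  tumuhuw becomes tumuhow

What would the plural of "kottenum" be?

kugal and dipnagul both end in -l yet inflect differently (kakugal, dipnagol), so the final letter is not what conditions the rule; the last vowel is.
"kottenum" has last vowel 'u'. The stems whose last vowel is 'u' (dipnagul → dipnagol, tumuhuw → tumuhow) change the last vowel to 'o'.
So kottenum → kottenom.

kottenom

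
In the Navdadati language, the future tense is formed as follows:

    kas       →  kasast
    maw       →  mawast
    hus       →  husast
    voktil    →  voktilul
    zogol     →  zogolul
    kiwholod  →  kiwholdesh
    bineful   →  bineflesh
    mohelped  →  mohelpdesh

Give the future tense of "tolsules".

tolsulsesh

voktil and bineful both end in -l yet inflect differently (voktilul, bineflesh), so the final letter is not what conditions the rule; the number of vowels is.
"tolsules" has 3 vowels. The stems with 3 vowels (kiwholod → kiwholdesh, bineful → bineflesh, mohelped → mohelpdesh) delete the last vowel and add -esh.
So tolsules → tolsulsesh.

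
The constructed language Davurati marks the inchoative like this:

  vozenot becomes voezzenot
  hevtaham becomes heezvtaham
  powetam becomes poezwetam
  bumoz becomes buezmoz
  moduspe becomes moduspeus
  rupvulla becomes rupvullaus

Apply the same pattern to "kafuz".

kaezfuz

hevtaham and rupvulla both have last vowel 'a' yet inflect differently (heezvtaham, rupvullaus), so the last vowel is not what conditions the rule; whether the stem ends in a vowel or a consonant is.
"kafuz" ends in a consonant. The stems ending in a consonant (vozenot → voezzenot, hevtaham → heezvtaham, powetam → poezwetam) insert -ez- after the first vowel.
The other pattern: stems ending in a vowel add -us.
So kafuz → kaezfuz.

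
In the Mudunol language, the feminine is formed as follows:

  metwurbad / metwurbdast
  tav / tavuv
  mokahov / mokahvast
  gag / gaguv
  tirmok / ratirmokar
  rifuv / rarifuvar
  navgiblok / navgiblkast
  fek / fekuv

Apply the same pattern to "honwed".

rahonwedar

"honwed" has 2 vowels. The stems with 2 vowels (rifuv → rarifuvar, tirmok → ratirmokar) add ra- … -ar around the stem.
So honwed → rahonwedar.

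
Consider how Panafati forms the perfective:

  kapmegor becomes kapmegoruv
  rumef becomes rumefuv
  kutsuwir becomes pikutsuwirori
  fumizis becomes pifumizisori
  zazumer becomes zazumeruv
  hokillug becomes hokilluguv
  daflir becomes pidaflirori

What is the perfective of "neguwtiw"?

pineguwtiwori

"neguwtiw" has last vowel 'i'. The stems whose last vowel is 'i' (kutsuwir → pikutsuwirori, fumizis → pifumizisori, daflir → pidaflirori) add pi- … -ori around the stem.
The other pattern: stems whose last vowel is 'e', 'o' or 'u' add -uv.
So neguwtiw → pineguwtiwori.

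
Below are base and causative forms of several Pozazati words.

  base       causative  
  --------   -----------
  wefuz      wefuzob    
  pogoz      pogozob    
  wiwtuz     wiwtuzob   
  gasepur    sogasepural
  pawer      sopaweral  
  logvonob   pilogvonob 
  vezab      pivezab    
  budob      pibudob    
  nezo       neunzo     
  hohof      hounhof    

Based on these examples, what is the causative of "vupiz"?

vupizob

"vupiz" ends in -z. The stems ending in -z (wefuz → wefuzob, pogoz → pogozob, wiwtuz → wiwtuzob) add -ob.
The other patterns: stems ending in -r add so- … -al around the stem; stems ending in -b add the prefix pi-; stems ending in -f or -o insert -un- after the first vowel.
So vupiz → vupizob.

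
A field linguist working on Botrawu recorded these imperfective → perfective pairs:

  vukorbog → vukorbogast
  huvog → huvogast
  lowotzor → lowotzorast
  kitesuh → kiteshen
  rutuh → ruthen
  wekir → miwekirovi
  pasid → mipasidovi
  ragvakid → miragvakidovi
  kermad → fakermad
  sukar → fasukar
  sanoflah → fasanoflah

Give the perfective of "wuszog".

wuszogast

"wuszog" has last vowel 'o'. The stems whose last vowel is 'o' (vukorbog → vukorbogast, huvog → huvogast, lowotzor → lowotzorast) add -ast.
The other patterns: stems whose last vowel is 'u' delete the last vowel and add -en; stems whose last vowel is 'i' add mi- … -ovi around the stem; stems whose last vowel is 'a' add the prefix fa-.
So wuszog → wuszogast.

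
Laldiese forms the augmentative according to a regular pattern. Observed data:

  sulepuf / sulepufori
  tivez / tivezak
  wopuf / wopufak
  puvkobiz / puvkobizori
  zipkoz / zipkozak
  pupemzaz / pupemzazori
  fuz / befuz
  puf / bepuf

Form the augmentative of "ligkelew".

fuz and tivez both end in -z yet inflect differently (befuz, tivezak), so the final letter is not what conditions the rule; the number of vowels is.
"ligkelew" has 3 vowels. The stems with 3 vowels (puvkobiz → puvkobizori, sulepuf → sulepufori, pupemzaz → pupemzazori) add -ori.
So ligkelew → ligkelewori.

ligkelewori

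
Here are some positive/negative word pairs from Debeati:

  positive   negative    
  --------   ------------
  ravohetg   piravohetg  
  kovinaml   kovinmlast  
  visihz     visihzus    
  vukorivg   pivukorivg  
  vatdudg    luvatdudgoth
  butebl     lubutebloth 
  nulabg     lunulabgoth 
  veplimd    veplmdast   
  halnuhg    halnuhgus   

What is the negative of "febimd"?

febmdast

"febimd" has second-to-last letter 'm'. The stems whose second-to-last letter is 'm' (kovinaml → kovinmlast, veplimd → veplmdast) delete the last vowel and add -ast.
So febimd → febmdast.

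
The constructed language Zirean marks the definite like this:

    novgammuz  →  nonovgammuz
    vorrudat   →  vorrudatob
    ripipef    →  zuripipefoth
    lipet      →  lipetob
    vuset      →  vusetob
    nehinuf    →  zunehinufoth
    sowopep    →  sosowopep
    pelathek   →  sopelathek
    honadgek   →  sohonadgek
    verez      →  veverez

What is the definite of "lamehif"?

ripipef and lipet both have last vowel 'e' yet inflect differently (zuripipefoth, lipetob), so the last vowel is not what conditions the rule; the final letter is.
"lamehif" ends in -f. The stems ending in -f (ripipef → zuripipefoth, nehinuf → zunehinufoth) add zu- … -oth around the stem.
So lamehif → zulamehifoth.

zulamehifoth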